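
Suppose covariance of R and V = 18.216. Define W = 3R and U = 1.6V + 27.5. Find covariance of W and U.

covariance of W and U = 87.4368

covariance of W and U = a·c·covariance of R and V = 3·1.6·18.216 = 87.4368. Additive constants drop out.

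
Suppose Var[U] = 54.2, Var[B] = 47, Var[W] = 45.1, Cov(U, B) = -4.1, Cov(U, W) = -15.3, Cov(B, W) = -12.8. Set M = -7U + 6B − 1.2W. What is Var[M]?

Var[M] = 4684.424

Var[M] = a²·Var[U] + b²·Var[B] + c²·Var[W] + 2ab·Cov(U, B) + 2ac·Cov(U, W) + 2bc·Cov(B, W), with a = -7, b = 6, c = -1.2.
= 2655.8 + 1692 + 64.944 + 344.4 + (-257.04) + 184.32
= 4684.424.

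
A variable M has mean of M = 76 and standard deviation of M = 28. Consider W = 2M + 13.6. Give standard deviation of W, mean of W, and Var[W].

standard deviation of W = 56, mean of W = 165.6, Var[W] = 3136

W = 2M + 13.6 is linear with a = 2, b = 13.6.
standard deviation of W = |a|·standard deviation of M = |2|·28 = 56.
mean of W = a·mean of M + b = 2·76 + 13.6 = 165.6.
Var[M] = 28² = 784.
Var[W] = a²·Var[M] = 2²·784 = 3136 (the additive constant 13.6 does not affect variance).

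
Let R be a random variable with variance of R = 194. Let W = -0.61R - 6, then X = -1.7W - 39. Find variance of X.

variance of X = 208.621586

variance of W = (-0.61)²·194 = 72.1874.
variance of X = (-1.7)²·72.1874 = 208.621586.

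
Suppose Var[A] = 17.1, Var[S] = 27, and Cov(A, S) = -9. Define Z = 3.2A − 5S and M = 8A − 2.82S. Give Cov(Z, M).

By bilinearity, Cov(Z, M) = ac·Var[A] + bd·Var[S] + (ad+bc)·Cov(A, S), with a=3.2, b=-5, c=8, d=-2.82.
ac·Var[A] = 3.2·8·17.1 = 437.76
bd·Var[S] = (-5)·(-2.82)·27 = 380.7
(ad+bc)·Cov(A, S) = (-49.024)·(-9) = 441.216
Cov(Z, M) = 437.76 + 380.7 + 441.216 = 1259.676.

Cov(Z, M) = 1259.676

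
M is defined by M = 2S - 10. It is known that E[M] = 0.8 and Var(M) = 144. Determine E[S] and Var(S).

From M = 2S - 10: E[M] = a·E[S] + b, so E[S] = (E[M] − b)/a = (0.8 − (-10))/2 = 5.4.
Var(M) = a²·Var(S), so Var(S) = 144/2² = 36.

E[S] = 5.4, Var(S) = 36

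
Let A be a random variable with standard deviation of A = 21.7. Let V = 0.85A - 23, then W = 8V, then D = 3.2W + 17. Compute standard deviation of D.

standard deviation of D = 472.192

standard deviation of V = |0.85|·21.7 = 18.445.
standard deviation of W = |8|·18.445 = 147.56.
standard deviation of D = |3.2|·147.56 = 472.192.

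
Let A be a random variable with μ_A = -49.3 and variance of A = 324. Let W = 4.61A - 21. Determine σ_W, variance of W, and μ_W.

W = 4.61A - 21 is linear with a = 4.61, b = -21.
σ_A = √324 = 18.
σ_W = |a|·σ_A = |4.61|·18 = 82.98.
variance of W = a²·variance of A = 4.61²·324 = 6885.6804 (the additive constant -21 does not affect variance).
μ_W = a·μ_A + b = 4.61·(-49.3) + (-21) = -248.273.

σ_W = 82.98, variance of W = 6885.6804, μ_W = -248.273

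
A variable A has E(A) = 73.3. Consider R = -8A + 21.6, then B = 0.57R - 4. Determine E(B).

E(B) = -325.936

E(R) = (-8)·73.3 + 21.6 = -564.8.
E(B) = 0.57·(-564.8) + (-4) = -325.936.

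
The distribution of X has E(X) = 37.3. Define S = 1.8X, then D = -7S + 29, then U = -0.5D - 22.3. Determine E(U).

E(U) = 198.19

E(S) = 1.8·37.3 = 67.14.
E(D) = (-7)·67.14 + 29 = -440.98.
E(U) = (-0.5)·(-440.98) + (-22.3) = 198.19.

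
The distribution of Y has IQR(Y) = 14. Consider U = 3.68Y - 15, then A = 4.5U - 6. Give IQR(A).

IQR(U) = |3.68|·14 = 51.52.
IQR(A) = |4.5|·51.52 = 231.84.

IQR(A) = 231.84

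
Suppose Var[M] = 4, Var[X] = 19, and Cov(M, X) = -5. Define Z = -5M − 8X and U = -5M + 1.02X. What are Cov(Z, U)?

Cov(Z, U) = -229.54

By bilinearity, Cov(Z, U) = ac·Var[M] + bd·Var[X] + (ad+bc)·Cov(M, X), with a=-5, b=-8, c=-5, d=1.02.
ac·Var[M] = (-5)·(-5)·4 = 100
bd·Var[X] = (-8)·1.02·19 = -155.04
(ad+bc)·Cov(M, X) = (34.9)·(-5) = -174.5
Cov(Z, U) = 100 + (-155.04) + (-174.5) = -229.54.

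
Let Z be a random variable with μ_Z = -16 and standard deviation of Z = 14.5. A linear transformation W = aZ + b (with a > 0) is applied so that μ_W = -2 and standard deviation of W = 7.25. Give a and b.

standard deviation of W = a·standard deviation of Z (a > 0), so a = 7.25/14.5 = 0.5.
μ_W = a·μ_Z + b, so b = -2 − 0.5·(-16) = 6.

a = 0.5, b = 6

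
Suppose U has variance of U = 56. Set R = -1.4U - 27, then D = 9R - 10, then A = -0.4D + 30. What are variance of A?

variance of R = (-1.4)²·56 = 109.76.
variance of D = 9²·109.76 = 8890.56.
variance of A = (-0.4)²·8890.56 = 1422.4896.

variance of A = 1422.4896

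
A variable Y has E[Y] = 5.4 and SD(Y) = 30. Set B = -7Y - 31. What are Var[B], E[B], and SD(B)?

Var[B] = 44100, E[B] = -68.8, SD(B) = 210

B = -7Y - 31 is linear with a = -7, b = -31.
Var[Y] = 30² = 900.
Var[B] = a²·Var[Y] = (-7)²·900 = 44100 (the additive constant -31 does not affect variance).
E[B] = a·E[Y] + b = (-7)·5.4 + (-31) = -68.8.
SD(B) = |a|·SD(Y) = |-7|·30 = 210.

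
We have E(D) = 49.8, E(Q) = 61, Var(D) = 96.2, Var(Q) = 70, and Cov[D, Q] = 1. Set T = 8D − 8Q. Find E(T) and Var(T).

E(T) = -89.6, Var(T) = 10508.8

E(T) = 8·E(D) + (-8)·E(Q) = 8·49.8 + (-8)·61 = -89.6.
Var(T) = a²·Var(D) + b²·Var(Q) + 2ab·Cov[D, Q] with a = 8, b = -8.
= 8²·96.2 + (-8)²·70 + 2·8·(-8)·1
= 6156.8 + 4480 + (-128) = 10508.8.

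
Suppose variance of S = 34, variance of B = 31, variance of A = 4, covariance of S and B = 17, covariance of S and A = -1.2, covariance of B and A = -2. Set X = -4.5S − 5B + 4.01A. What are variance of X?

variance of X = a²·variance of S + b²·variance of B + c²·variance of A + 2ab·covariance of S and B + 2ac·covariance of S and A + 2bc·covariance of B and A, with a = -4.5, b = -5, c = 4.01.
= 688.5 + 775 + 64.3204 + 765 + 43.308 + 80.2
= 2416.3284.

variance of X = 2416.3284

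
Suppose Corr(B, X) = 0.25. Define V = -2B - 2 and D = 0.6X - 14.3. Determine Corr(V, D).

Linear rescalings preserve |correlation|; the slopes -2 and 0.6 have opposite signs, so the correlation flips sign: Corr(V, D) = −Corr(B, X) = -0.25.

Corr(V, D) = -0.25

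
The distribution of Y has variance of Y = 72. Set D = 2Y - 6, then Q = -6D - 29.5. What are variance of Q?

variance of D = 2²·72 = 288.
variance of Q = (-6)²·288 = 10368.

variance of Q = 10368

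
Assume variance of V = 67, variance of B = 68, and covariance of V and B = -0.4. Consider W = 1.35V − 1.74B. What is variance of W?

variance of W = 329.8635

variance of W = a²·variance of V + b²·variance of B + 2ab·covariance of V and B with a = 1.35, b = -1.74.
= 1.35²·67 + (-1.74)²·68 + 2·1.35·(-1.74)·(-0.4)
= 122.1075 + 205.8768 + 1.8792 = 329.8635.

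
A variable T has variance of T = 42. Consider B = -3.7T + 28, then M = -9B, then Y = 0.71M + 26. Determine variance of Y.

variance of Y = 23477.640858

variance of B = (-3.7)²·42 = 574.98.
variance of M = (-9)²·574.98 = 46573.38.
variance of Y = 0.71²·46573.38 = 23477.640858.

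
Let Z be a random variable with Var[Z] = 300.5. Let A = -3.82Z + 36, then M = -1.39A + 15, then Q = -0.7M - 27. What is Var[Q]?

Var[Q] = 4151.4220020098

Var[A] = (-3.82)²·300.5 = 4385.0162.
Var[M] = (-1.39)²·4385.0162 = 8472.28980002.
Var[Q] = (-0.7)²·8472.28980002 = 4151.4220020098.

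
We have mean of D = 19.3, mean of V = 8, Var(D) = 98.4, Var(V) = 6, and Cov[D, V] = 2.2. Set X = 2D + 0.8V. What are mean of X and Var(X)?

mean of X = 2·mean of D + 0.8·mean of V = 2·19.3 + 0.8·8 = 45.
Var(X) = a²·Var(D) + b²·Var(V) + 2ab·Cov[D, V] with a = 2, b = 0.8.
= 2²·98.4 + 0.8²·6 + 2·2·0.8·2.2
= 393.6 + 3.84 + 7.04 = 404.48.

mean of X = 45, Var(X) = 404.48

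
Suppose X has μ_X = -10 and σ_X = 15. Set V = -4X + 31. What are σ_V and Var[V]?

σ_V = 60, Var[V] = 3600

V = -4X + 31 is linear with a = -4, b = 31.
σ_V = |a|·σ_X = |-4|·15 = 60.
Var[X] = 15² = 225.
Var[V] = a²·Var[X] = (-4)²·225 = 3600 (the additive constant 31 does not affect variance).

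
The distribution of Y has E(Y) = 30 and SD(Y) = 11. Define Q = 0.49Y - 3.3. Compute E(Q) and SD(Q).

E(Q) = 11.4, SD(Q) = 5.39

Q = 0.49Y - 3.3 is linear with a = 0.49, b = -3.3.
E(Q) = a·E(Y) + b = 0.49·30 + (-3.3) = 11.4.
SD(Q) = |a|·SD(Y) = |0.49|·11 = 5.39.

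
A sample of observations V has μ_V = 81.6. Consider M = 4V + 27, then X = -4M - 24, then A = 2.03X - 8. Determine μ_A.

μ_A = -2926.328

μ_M = 4·81.6 + 27 = 353.4.
μ_X = (-4)·353.4 + (-24) = -1437.6.
μ_A = 2.03·(-1437.6) + (-8) = -2926.328.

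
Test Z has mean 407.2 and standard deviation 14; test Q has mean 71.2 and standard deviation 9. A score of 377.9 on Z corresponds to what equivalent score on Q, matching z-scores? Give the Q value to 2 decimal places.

Q = 52.36

z = (377.9 − 407.2)/14 ≈ -2.0929.
Q = 71.2 + z·9 = 71.2 + (377.9 − 407.2)·9/14 ≈ 52.36.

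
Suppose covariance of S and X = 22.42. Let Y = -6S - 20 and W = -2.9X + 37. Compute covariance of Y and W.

covariance of Y and W = 390.108

covariance of Y and W = a·c·covariance of S and X = (-6)·(-2.9)·22.42 = 390.108. Additive constants drop out.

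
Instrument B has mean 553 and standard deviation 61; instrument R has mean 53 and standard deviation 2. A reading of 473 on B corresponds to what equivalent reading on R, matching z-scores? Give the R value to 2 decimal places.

z = (473 − 553)/61 ≈ -1.3115.
R = 53 + z·2 = 53 + (473 − 553)·2/61 ≈ 50.38.

R = 50.38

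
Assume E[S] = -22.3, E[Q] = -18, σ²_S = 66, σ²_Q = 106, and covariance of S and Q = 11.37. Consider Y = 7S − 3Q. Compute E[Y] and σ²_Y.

E[Y] = -102.1, σ²_Y = 3710.46

E[Y] = 7·E[S] + (-3)·E[Q] = 7·(-22.3) + (-3)·(-18) = -102.1.
σ²_Y = a²·σ²_S + b²·σ²_Q + 2ab·covariance of S and Q with a = 7, b = -3.
= 7²·66 + (-3)²·106 + 2·7·(-3)·11.37
= 3234 + 954 + (-477.54) = 3710.46.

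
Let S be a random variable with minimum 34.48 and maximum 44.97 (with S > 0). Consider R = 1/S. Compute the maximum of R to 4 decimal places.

max(R) = 0.029

1/S is decreasing on this domain, so max(R) comes from min(S) = 34.48: max(R) = 1/(34.48) ≈ 0.029.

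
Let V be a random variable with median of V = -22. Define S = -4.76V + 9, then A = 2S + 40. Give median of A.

median of A = 267.44

median of S = (-4.76)·(-22) + 9 = 113.72.
median of A = 2·113.72 + 40 = 267.44.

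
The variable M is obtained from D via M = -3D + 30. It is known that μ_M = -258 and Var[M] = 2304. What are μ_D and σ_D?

μ_D = 96, σ_D = 16

From M = -3D + 30: μ_M = a·μ_D + b, so μ_D = (μ_M − b)/a = (-258 − 30)/(-3) = 96.
σ_M = √2304 = 48.
σ_M = |a|·σ_D, so σ_D = 48/|-3| = 16.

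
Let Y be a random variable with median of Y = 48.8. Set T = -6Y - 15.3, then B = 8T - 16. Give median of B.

median of B = -2480.8

median of T = (-6)·48.8 + (-15.3) = -308.1.
median of B = 8·(-308.1) + (-16) = -2480.8.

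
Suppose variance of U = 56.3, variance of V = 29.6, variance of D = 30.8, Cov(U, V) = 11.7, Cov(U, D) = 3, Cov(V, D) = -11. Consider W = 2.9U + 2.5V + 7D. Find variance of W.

variance of W = a²·variance of U + b²·variance of V + c²·variance of D + 2ab·Cov(U, V) + 2ac·Cov(U, D) + 2bc·Cov(V, D), with a = 2.9, b = 2.5, c = 7.
= 473.483 + 185 + 1509.2 + 169.65 + 121.8 + (-385)
= 2074.133.

variance of W = 2074.133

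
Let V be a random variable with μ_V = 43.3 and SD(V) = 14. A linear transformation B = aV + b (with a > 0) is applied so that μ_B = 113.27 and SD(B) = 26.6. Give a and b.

a = 1.9, b = 31

SD(B) = a·SD(V) (a > 0), so a = 26.6/14 = 1.9.
μ_B = a·μ_V + b, so b = 113.27 − 1.9·43.3 = 31.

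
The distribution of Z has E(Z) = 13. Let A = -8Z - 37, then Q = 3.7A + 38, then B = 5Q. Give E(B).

E(A) = (-8)·13 + (-37) = -141.
E(Q) = 3.7·(-141) + 38 = -483.7.
E(B) = 5·(-483.7) = -2418.5.

E(B) = -2418.5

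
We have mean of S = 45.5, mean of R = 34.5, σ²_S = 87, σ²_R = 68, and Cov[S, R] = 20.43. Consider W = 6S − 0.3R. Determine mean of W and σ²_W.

mean of W = 262.65, σ²_W = 3064.572

mean of W = 6·mean of S + (-0.3)·mean of R = 6·45.5 + (-0.3)·34.5 = 262.65.
σ²_W = a²·σ²_S + b²·σ²_R + 2ab·Cov[S, R] with a = 6, b = -0.3.
= 6²·87 + (-0.3)²·68 + 2·6·(-0.3)·20.43
= 3132 + 6.12 + (-73.548) = 3064.572.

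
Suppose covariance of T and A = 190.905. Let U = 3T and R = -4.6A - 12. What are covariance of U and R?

covariance of U and R = -2634.489

covariance of U and R = a·c·covariance of T and A = 3·(-4.6)·190.905 = -2634.489. Additive constants drop out.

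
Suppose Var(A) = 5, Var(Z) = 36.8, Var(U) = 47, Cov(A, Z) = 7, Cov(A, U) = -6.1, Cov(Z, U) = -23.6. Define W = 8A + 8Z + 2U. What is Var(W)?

Var(W) = a²·Var(A) + b²·Var(Z) + c²·Var(U) + 2ab·Cov(A, Z) + 2ac·Cov(A, U) + 2bc·Cov(Z, U), with a = 8, b = 8, c = 2.
= 320 + 2355.2 + 188 + 896 + (-195.2) + (-755.2)
= 2808.8.

Var(W) = 2808.8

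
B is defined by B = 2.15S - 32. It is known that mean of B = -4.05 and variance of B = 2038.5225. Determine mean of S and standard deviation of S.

From B = 2.15S - 32: mean of B = a·mean of S + b, so mean of S = (mean of B − b)/a = (-4.05 − (-32))/2.15 = 13.
standard deviation of B = √2038.5225 = 45.15.
standard deviation of B = |a|·standard deviation of S, so standard deviation of S = 45.15/|2.15| = 21.

mean of S = 13, standard deviation of S = 21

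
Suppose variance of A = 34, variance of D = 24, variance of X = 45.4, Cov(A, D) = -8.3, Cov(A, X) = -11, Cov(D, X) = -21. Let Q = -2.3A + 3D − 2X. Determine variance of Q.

variance of Q = 842.8

variance of Q = a²·variance of A + b²·variance of D + c²·variance of X + 2ab·Cov(A, D) + 2ac·Cov(A, X) + 2bc·Cov(D, X), with a = -2.3, b = 3, c = -2.
= 179.86 + 216 + 181.6 + 114.54 + (-101.2) + 252
= 842.8.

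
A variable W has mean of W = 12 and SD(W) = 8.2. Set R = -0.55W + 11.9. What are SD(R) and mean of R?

SD(R) = 4.51, mean of R = 5.3

R = -0.55W + 11.9 is linear with a = -0.55, b = 11.9.
SD(R) = |a|·SD(W) = |-0.55|·8.2 = 4.51.
mean of R = a·mean of W + b = (-0.55)·12 + 11.9 = 5.3.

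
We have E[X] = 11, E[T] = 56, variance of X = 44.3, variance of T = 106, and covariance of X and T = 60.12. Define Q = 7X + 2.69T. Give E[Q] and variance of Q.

E[Q] = 227.64, variance of Q = 5201.8458

E[Q] = 7·E[X] + 2.69·E[T] = 7·11 + 2.69·56 = 227.64.
variance of Q = a²·variance of X + b²·variance of T + 2ab·covariance of X and T with a = 7, b = 2.69.
= 7²·44.3 + 2.69²·106 + 2·7·2.69·60.12
= 2170.7 + 767.0266 + 2264.1192 = 5201.8458.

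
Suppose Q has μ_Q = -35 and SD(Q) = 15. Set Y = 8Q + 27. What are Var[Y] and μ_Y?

Var[Y] = 14400, μ_Y = -253

Y = 8Q + 27 is linear with a = 8, b = 27.
Var[Q] = 15² = 225.
Var[Y] = a²·Var[Q] = 8²·225 = 14400 (the additive constant 27 does not affect variance).
μ_Y = a·μ_Q + b = 8·(-35) + 27 = -253.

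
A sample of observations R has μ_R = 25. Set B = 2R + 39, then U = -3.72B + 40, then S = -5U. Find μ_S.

μ_S = 1455.4

μ_B = 2·25 + 39 = 89.
μ_U = (-3.72)·89 + 40 = -291.08.
μ_S = (-5)·(-291.08) = 1455.4.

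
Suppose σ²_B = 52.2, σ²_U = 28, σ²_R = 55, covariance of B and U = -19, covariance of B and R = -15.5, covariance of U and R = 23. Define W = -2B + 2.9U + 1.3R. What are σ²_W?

σ²_W = a²·σ²_B + b²·σ²_U + c²·σ²_R + 2ab·covariance of B and U + 2ac·covariance of B and R + 2bc·covariance of U and R, with a = -2, b = 2.9, c = 1.3.
= 208.8 + 235.48 + 92.95 + 220.4 + 80.6 + 173.42
= 1011.65.

σ²_W = 1011.65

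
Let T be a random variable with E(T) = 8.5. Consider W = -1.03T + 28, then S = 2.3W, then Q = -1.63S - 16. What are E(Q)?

E(Q) = -88.149505

E(W) = (-1.03)·8.5 + 28 = 19.245.
E(S) = 2.3·19.245 = 44.2635.
E(Q) = (-1.63)·44.2635 + (-16) = -88.149505.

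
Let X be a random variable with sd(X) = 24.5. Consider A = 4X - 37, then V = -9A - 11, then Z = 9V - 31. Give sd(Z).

sd(Z) = 7938

sd(A) = |4|·24.5 = 98.
sd(V) = |-9|·98 = 882.
sd(Z) = |9|·882 = 7938.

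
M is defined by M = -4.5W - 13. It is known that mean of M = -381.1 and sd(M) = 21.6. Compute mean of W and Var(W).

mean of W = 81.8, Var(W) = 23.04

From M = -4.5W - 13: mean of M = a·mean of W + b, so mean of W = (mean of M − b)/a = (-381.1 − (-13))/(-4.5) = 81.8.
Var(M) = 21.6² = 466.56.
Var(M) = a²·Var(W), so Var(W) = 466.56/(-4.5)² = 23.04.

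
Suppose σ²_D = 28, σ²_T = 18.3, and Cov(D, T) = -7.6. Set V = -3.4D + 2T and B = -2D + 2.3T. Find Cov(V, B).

Cov(V, B) = 364.412

By bilinearity, Cov(V, B) = ac·σ²_D + bd·σ²_T + (ad+bc)·Cov(D, T), with a=-3.4, b=2, c=-2, d=2.3.
ac·σ²_D = (-3.4)·(-2)·28 = 190.4
bd·σ²_T = 2·2.3·18.3 = 84.18
(ad+bc)·Cov(D, T) = (-11.82)·(-7.6) = 89.832
Cov(V, B) = 190.4 + 84.18 + 89.832 = 364.412.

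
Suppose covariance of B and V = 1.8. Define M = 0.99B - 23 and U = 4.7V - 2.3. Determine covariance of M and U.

covariance of M and U = 8.3754

covariance of M and U = a·c·covariance of B and V = 0.99·4.7·1.8 = 8.3754. Additive constants drop out.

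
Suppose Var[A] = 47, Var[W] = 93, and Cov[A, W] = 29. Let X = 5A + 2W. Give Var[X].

Var[X] = 2127

Var[X] = a²·Var[A] + b²·Var[W] + 2ab·Cov[A, W] with a = 5, b = 2.
= 5²·47 + 2²·93 + 2·5·2·29
= 1175 + 372 + 580 = 2127.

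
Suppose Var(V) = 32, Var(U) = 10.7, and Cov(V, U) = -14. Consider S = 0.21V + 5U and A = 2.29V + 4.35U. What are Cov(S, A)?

By bilinearity, Cov(S, A) = ac·Var(V) + bd·Var(U) + (ad+bc)·Cov(V, U), with a=0.21, b=5, c=2.29, d=4.35.
ac·Var(V) = 0.21·2.29·32 = 15.3888
bd·Var(U) = 5·4.35·10.7 = 232.725
(ad+bc)·Cov(V, U) = (12.3635)·(-14) = -173.089
Cov(S, A) = 15.3888 + 232.725 + (-173.089) = 75.0248.

Cov(S, A) = 75.0248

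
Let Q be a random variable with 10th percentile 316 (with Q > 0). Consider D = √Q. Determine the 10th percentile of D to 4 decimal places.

√Q is increasing, so P_{10}(D) = g(P_{10}(Q)) ≈ 17.7764.

10th percentile of D = 17.7764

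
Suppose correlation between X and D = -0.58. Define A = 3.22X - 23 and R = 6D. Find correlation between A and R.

correlation between A and R = -0.58

Linear rescalings preserve correlation up to sign; here the slopes 3.22 and 6 have the same sign, so correlation between A and R = correlation between X and D = -0.58.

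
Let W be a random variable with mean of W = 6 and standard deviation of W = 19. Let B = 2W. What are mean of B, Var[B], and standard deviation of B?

B = 2W is linear with a = 2, b = 0.
mean of B = a·mean of W + b = 2·6 = 12.
Var[W] = 19² = 361.
Var[B] = a²·Var[W] = 2²·361 = 1444.
standard deviation of B = |a|·standard deviation of W = |2|·19 = 38.

mean of B = 12, Var[B] = 1444, standard deviation of B = 38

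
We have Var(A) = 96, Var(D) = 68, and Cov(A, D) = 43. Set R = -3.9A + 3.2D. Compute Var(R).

Var(R) = 1083.2

Var(R) = a²·Var(A) + b²·Var(D) + 2ab·Cov(A, D) with a = -3.9, b = 3.2.
= (-3.9)²·96 + 3.2²·68 + 2·(-3.9)·3.2·43
= 1460.16 + 696.32 + (-1073.28) = 1083.2.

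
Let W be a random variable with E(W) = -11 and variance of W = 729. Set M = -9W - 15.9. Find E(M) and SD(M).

M = -9W - 15.9 is linear with a = -9, b = -15.9.
E(M) = a·E(W) + b = (-9)·(-11) + (-15.9) = 83.1.
SD(W) = √729 = 27.
SD(M) = |a|·SD(W) = |-9|·27 = 243.

E(M) = 83.1, SD(M) = 243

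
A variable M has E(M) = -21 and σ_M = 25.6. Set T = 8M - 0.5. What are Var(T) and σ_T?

Var(T) = 41943.04, σ_T = 204.8

T = 8M - 0.5 is linear with a = 8, b = -0.5.
Var(M) = 25.6² = 655.36.
Var(T) = a²·Var(M) = 8²·655.36 = 41943.04 (the additive constant -0.5 does not affect variance).
σ_T = |a|·σ_M = |8|·25.6 = 204.8.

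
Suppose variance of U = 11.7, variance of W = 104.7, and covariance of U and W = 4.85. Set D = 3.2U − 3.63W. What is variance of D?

variance of D = 1386.75423

variance of D = a²·variance of U + b²·variance of W + 2ab·covariance of U and W with a = 3.2, b = -3.63.
= 3.2²·11.7 + (-3.63)²·104.7 + 2·3.2·(-3.63)·4.85
= 119.808 + 1379.62143 + (-112.6752) = 1386.75423.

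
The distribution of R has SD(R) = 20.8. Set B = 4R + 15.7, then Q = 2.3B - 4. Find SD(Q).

SD(B) = |4|·20.8 = 83.2.
SD(Q) = |2.3|·83.2 = 191.36.

SD(Q) = 191.36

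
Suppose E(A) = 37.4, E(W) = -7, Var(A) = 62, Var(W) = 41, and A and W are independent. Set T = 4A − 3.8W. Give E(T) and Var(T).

E(T) = 4·E(A) + (-3.8)·E(W) = 4·37.4 + (-3.8)·(-7) = 176.2.
Var(T) = a²·Var(A) + b²·Var(W) + 2ab·covariance of A and W with a = 4, b = -3.8.
Independence gives covariance of A and W = 0.
= 4²·62 + (-3.8)²·41 + 2·4·(-3.8)·0
= 992 + 592.04 + 0 = 1584.04.

E(T) = 176.2, Var(T) = 1584.04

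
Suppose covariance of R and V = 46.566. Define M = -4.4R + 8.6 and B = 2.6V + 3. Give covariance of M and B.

covariance of M and B = -532.71504

covariance of M and B = a·c·covariance of R and V = (-4.4)·2.6·46.566 = -532.71504. Additive constants drop out.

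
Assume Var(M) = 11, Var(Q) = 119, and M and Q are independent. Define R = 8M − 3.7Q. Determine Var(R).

Var(R) = a²·Var(M) + b²·Var(Q) + 2ab·covariance of M and Q with a = 8, b = -3.7.
Independence gives covariance of M and Q = 0.
= 8²·11 + (-3.7)²·119 + 2·8·(-3.7)·0
= 704 + 1629.11 + 0 = 2333.11.

Var(R) = 2333.11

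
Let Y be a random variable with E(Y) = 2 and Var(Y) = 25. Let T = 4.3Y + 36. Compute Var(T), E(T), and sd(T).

Var(T) = 462.25, E(T) = 44.6, sd(T) = 21.5

T = 4.3Y + 36 is linear with a = 4.3, b = 36.
Var(T) = a²·Var(Y) = 4.3²·25 = 462.25 (the additive constant 36 does not affect variance).
E(T) = a·E(Y) + b = 4.3·2 + 36 = 44.6.
sd(Y) = √25 = 5.
sd(T) = |a|·sd(Y) = |4.3|·5 = 21.5.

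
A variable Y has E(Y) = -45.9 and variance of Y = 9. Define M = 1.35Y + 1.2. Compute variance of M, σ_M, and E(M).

variance of M = 16.4025, σ_M = 4.05, E(M) = -60.765

M = 1.35Y + 1.2 is linear with a = 1.35, b = 1.2.
variance of M = a²·variance of Y = 1.35²·9 = 16.4025 (the additive constant 1.2 does not affect variance).
σ_Y = √9 = 3.
σ_M = |a|·σ_Y = |1.35|·3 = 4.05.
E(M) = a·E(Y) + b = 1.35·(-45.9) + 1.2 = -60.765.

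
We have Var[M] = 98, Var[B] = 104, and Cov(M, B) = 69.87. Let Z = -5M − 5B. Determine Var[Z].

Var[Z] = a²·Var[M] + b²·Var[B] + 2ab·Cov(M, B) with a = -5, b = -5.
= (-5)²·98 + (-5)²·104 + 2·(-5)·(-5)·69.87
= 2450 + 2600 + 3493.5 = 8543.5.

Var[Z] = 8543.5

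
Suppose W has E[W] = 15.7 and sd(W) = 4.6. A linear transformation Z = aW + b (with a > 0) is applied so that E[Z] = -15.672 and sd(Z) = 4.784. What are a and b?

a = 1.04, b = -32

sd(Z) = a·sd(W) (a > 0), so a = 4.784/4.6 = 1.04.
E[Z] = a·E[W] + b, so b = -15.672 − 1.04·15.7 = -32.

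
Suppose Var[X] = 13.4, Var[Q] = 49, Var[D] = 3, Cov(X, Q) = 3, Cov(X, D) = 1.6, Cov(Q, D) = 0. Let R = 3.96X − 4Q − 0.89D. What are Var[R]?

Var[R] = 890.19166

Var[R] = a²·Var[X] + b²·Var[Q] + c²·Var[D] + 2ab·Cov(X, Q) + 2ac·Cov(X, D) + 2bc·Cov(Q, D), with a = 3.96, b = -4, c = -0.89.
= 210.13344 + 784 + 2.3763 + (-95.04) + (-11.27808) + 0
= 890.19166.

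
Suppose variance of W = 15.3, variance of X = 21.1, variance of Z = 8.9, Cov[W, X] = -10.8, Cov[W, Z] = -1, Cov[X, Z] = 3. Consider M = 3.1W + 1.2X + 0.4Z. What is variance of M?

variance of M = a²·variance of W + b²·variance of X + c²·variance of Z + 2ab·Cov[W, X] + 2ac·Cov[W, Z] + 2bc·Cov[X, Z], with a = 3.1, b = 1.2, c = 0.4.
= 147.033 + 30.384 + 1.424 + (-80.352) + (-2.48) + 2.88
= 98.889.

variance of M = 98.889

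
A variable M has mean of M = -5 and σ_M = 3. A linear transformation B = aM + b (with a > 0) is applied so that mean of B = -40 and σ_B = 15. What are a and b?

a = 5, b = -15

σ_B = a·σ_M (a > 0), so a = 15/3 = 5.
mean of B = a·mean of M + b, so b = -40 − 5·(-5) = -15.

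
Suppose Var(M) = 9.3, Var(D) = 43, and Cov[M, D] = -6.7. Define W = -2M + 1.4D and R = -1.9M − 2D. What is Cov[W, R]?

Cov[W, R] = -94.038

By bilinearity, Cov[W, R] = ac·Var(M) + bd·Var(D) + (ad+bc)·Cov[M, D], with a=-2, b=1.4, c=-1.9, d=-2.
ac·Var(M) = (-2)·(-1.9)·9.3 = 35.34
bd·Var(D) = 1.4·(-2)·43 = -120.4
(ad+bc)·Cov[M, D] = (1.34)·(-6.7) = -8.978
Cov[W, R] = 35.34 + (-120.4) + (-8.978) = -94.038.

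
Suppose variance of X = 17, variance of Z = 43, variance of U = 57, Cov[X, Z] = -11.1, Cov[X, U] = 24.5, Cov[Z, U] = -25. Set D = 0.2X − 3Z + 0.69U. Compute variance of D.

variance of D = a²·variance of X + b²·variance of Z + c²·variance of U + 2ab·Cov[X, Z] + 2ac·Cov[X, U] + 2bc·Cov[Z, U], with a = 0.2, b = -3, c = 0.69.
= 0.68 + 387 + 27.1377 + 13.32 + 6.762 + 103.5
= 538.3997.

variance of D = 538.3997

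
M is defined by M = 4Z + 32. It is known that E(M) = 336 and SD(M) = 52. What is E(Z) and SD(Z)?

E(Z) = 76, SD(Z) = 13

From M = 4Z + 32: E(M) = a·E(Z) + b, so E(Z) = (E(M) − b)/a = (336 − 32)/4 = 76.
SD(M) = |a|·SD(Z), so SD(Z) = 52/|4| = 13.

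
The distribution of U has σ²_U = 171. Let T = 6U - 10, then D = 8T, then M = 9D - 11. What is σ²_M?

σ²_T = 6²·171 = 6156.
σ²_D = 8²·6156 = 393984.
σ²_M = 9²·393984 = 31912704.

σ²_M = 31912704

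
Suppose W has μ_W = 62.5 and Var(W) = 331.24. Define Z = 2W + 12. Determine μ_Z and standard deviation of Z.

Z = 2W + 12 is linear with a = 2, b = 12.
μ_Z = a·μ_W + b = 2·62.5 + 12 = 137.
standard deviation of W = √331.24 = 18.2.
standard deviation of Z = |a|·standard deviation of W = |2|·18.2 = 36.4.

μ_Z = 137, standard deviation of Z = 36.4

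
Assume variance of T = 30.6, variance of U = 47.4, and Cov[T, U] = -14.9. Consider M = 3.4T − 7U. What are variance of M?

variance of M = 3385.576

variance of M = a²·variance of T + b²·variance of U + 2ab·Cov[T, U] with a = 3.4, b = -7.
= 3.4²·30.6 + (-7)²·47.4 + 2·3.4·(-7)·(-14.9)
= 353.736 + 2322.6 + 709.24 = 3385.576.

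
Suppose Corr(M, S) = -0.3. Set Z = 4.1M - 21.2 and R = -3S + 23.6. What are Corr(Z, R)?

Linear rescalings preserve |correlation|; the slopes 4.1 and -3 have opposite signs, so the correlation flips sign: Corr(Z, R) = −Corr(M, S) = 0.3.

Corr(Z, R) = 0.3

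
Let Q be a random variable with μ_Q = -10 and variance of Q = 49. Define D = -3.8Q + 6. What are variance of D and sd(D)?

D = -3.8Q + 6 is linear with a = -3.8, b = 6.
variance of D = a²·variance of Q = (-3.8)²·49 = 707.56 (the additive constant 6 does not affect variance).
sd(Q) = √49 = 7.
sd(D) = |a|·sd(Q) = |-3.8|·7 = 26.6.

variance of D = 707.56, sd(D) = 26.6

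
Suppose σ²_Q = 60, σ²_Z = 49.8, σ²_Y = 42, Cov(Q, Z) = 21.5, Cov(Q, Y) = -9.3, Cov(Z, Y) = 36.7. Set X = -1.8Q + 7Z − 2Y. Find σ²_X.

σ²_X = a²·σ²_Q + b²·σ²_Z + c²·σ²_Y + 2ab·Cov(Q, Z) + 2ac·Cov(Q, Y) + 2bc·Cov(Z, Y), with a = -1.8, b = 7, c = -2.
= 194.4 + 2440.2 + 168 + (-541.8) + (-66.96) + (-1027.6)
= 1166.24.

σ²_X = 1166.24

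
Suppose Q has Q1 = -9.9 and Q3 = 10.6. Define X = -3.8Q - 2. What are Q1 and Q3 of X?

Q1(X) = -42.28, Q3(X) = 35.62

a = -3.8 < 0 reverses order: Q1(X) comes from Q3(Q), Q3(X) from Q1(Q).
Q1(X) = (-3.8)·10.6 + (-2) = -42.28; Q3(X) = (-3.8)·(-9.9) + (-2) = 35.62.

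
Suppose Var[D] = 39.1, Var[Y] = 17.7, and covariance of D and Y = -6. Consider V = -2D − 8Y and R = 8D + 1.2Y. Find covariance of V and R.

covariance of V and R = -397.12

By bilinearity, covariance of V and R = ac·Var[D] + bd·Var[Y] + (ad+bc)·covariance of D and Y, with a=-2, b=-8, c=8, d=1.2.
ac·Var[D] = (-2)·8·39.1 = -625.6
bd·Var[Y] = (-8)·1.2·17.7 = -169.92
(ad+bc)·covariance of D and Y = (-66.4)·(-6) = 398.4
covariance of V and R = -625.6 + (-169.92) + 398.4 = -397.12.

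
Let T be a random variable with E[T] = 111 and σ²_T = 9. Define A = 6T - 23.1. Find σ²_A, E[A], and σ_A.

σ²_A = 324, E[A] = 642.9, σ_A = 18

A = 6T - 23.1 is linear with a = 6, b = -23.1.
σ²_A = a²·σ²_T = 6²·9 = 324 (the additive constant -23.1 does not affect variance).
E[A] = a·E[T] + b = 6·111 + (-23.1) = 642.9.
σ_T = √9 = 3.
σ_A = |a|·σ_T = |6|·3 = 18.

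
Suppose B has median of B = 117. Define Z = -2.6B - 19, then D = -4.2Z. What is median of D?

median of Z = (-2.6)·117 + (-19) = -323.2.
median of D = (-4.2)·(-323.2) = 1357.44.

median of D = 1357.44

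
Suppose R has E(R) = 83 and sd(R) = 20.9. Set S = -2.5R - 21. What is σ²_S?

S = -2.5R - 21 is linear with a = -2.5, b = -21.
σ²_R = 20.9² = 436.81.
σ²_S = a²·σ²_R = (-2.5)²·436.81 = 2730.0625 (the additive constant -21 does not affect variance).

σ²_S = 2730.0625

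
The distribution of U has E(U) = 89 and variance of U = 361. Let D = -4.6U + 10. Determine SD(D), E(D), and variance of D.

D = -4.6U + 10 is linear with a = -4.6, b = 10.
SD(U) = √361 = 19.
SD(D) = |a|·SD(U) = |-4.6|·19 = 87.4.
E(D) = a·E(U) + b = (-4.6)·89 + 10 = -399.4.
variance of D = a²·variance of U = (-4.6)²·361 = 7638.76 (the additive constant 10 does not affect variance).

SD(D) = 87.4, E(D) = -399.4, variance of D = 7638.76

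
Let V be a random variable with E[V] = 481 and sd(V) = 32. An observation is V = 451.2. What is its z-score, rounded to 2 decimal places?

z = (V − E[V]) / sd(V) = (451.2 − 481) / 32 ≈ -0.93.

z = -0.93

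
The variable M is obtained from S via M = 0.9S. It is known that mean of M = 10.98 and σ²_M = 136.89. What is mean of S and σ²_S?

mean of S = 12.2, σ²_S = 169

From M = 0.9S: mean of M = a·mean of S + b, so mean of S = (mean of M − b)/a = (10.98 − 0)/0.9 = 12.2.
σ²_M = a²·σ²_S, so σ²_S = 136.89/0.9² = 169.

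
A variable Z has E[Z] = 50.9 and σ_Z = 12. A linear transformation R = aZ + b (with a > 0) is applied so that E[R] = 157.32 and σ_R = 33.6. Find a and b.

a = 2.8, b = 14.8

σ_R = a·σ_Z (a > 0), so a = 33.6/12 = 2.8.
E[R] = a·E[Z] + b, so b = 157.32 − 2.8·50.9 = 14.8.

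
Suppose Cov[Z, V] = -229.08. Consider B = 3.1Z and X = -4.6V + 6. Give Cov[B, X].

Cov[B, X] = 3266.6808

Cov[B, X] = a·c·Cov[Z, V] = 3.1·(-4.6)·(-229.08) = 3266.6808. Additive constants drop out.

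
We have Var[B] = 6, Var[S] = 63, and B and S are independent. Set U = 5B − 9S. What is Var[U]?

Var[U] = 5253

Var[U] = a²·Var[B] + b²·Var[S] + 2ab·Cov(B, S) with a = 5, b = -9.
Independence gives Cov(B, S) = 0.
= 5²·6 + (-9)²·63 + 2·5·(-9)·0
= 150 + 5103 + 0 = 5253.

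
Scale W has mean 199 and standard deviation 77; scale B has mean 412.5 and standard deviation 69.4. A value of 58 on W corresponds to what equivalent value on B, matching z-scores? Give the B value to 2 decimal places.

z = (58 − 199)/77 ≈ -1.8312.
B = 412.5 + z·69.4 = 412.5 + (58 − 199)·69.4/77 ≈ 285.42.

B = 285.42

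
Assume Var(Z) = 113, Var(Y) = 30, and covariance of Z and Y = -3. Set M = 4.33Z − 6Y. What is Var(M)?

Var(M) = 3354.5057

Var(M) = a²·Var(Z) + b²·Var(Y) + 2ab·covariance of Z and Y with a = 4.33, b = -6.
= 4.33²·113 + (-6)²·30 + 2·4.33·(-6)·(-3)
= 2118.6257 + 1080 + 155.88 = 3354.5057.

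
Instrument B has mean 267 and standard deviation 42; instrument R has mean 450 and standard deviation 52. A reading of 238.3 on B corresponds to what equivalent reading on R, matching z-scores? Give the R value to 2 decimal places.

R = 414.47

z = (238.3 − 267)/42 ≈ -0.6833.
R = 450 + z·52 = 450 + (238.3 − 267)·52/42 ≈ 414.47.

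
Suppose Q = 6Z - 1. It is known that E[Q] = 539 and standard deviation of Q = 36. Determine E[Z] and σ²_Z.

From Q = 6Z - 1: E[Q] = a·E[Z] + b, so E[Z] = (E[Q] − b)/a = (539 − (-1))/6 = 90.
σ²_Q = 36² = 1296.
σ²_Q = a²·σ²_Z, so σ²_Z = 1296/6² = 36.

E[Z] = 90, σ²_Z = 36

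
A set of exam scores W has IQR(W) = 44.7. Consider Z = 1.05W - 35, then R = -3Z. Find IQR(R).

IQR(R) = 140.805

IQR(Z) = |1.05|·44.7 = 46.935.
IQR(R) = |-3|·46.935 = 140.805.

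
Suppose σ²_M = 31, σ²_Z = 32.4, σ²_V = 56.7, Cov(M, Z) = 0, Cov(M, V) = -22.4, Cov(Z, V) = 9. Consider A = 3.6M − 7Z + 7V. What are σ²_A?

σ²_A = 2756.7

σ²_A = a²·σ²_M + b²·σ²_Z + c²·σ²_V + 2ab·Cov(M, Z) + 2ac·Cov(M, V) + 2bc·Cov(Z, V), with a = 3.6, b = -7, c = 7.
= 401.76 + 1587.6 + 2778.3 + 0 + (-1128.96) + (-882)
= 2756.7.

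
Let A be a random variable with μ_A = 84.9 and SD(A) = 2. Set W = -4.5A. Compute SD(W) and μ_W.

SD(W) = 9, μ_W = -382.05

W = -4.5A is linear with a = -4.5, b = 0.
SD(W) = |a|·SD(A) = |-4.5|·2 = 9.
μ_W = a·μ_A + b = (-4.5)·84.9 = -382.05.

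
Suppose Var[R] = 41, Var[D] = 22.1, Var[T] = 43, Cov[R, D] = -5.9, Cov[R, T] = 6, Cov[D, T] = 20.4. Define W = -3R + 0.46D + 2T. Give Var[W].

Var[W] = a²·Var[R] + b²·Var[D] + c²·Var[T] + 2ab·Cov[R, D] + 2ac·Cov[R, T] + 2bc·Cov[D, T], with a = -3, b = 0.46, c = 2.
= 369 + 4.67636 + 172 + 16.284 + (-72) + 37.536
= 527.49636.

Var[W] = 527.49636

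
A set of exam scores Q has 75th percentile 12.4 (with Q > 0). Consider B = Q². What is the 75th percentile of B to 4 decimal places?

75th percentile of B = 153.76

Q² is increasing, so P_{75}(B) = g(P_{75}(Q)) = 153.76.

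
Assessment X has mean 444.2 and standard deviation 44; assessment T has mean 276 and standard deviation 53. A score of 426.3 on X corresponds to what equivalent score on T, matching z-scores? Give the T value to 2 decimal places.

T = 254.44

z = (426.3 − 444.2)/44 ≈ -0.4068.
T = 276 + z·53 = 276 + (426.3 − 444.2)·53/44 ≈ 254.44.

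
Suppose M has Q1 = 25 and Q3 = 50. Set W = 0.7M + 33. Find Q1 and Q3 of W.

a = 0.7 > 0: Q1(W) = a·Q1(M)+b = 50.5, Q3(W) = a·Q3(M)+b = 68.

Q1(W) = 50.5, Q3(W) = 68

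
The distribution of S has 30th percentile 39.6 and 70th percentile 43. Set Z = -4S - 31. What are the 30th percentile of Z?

Since a = -4 < 0 the transformation is decreasing, reversing order: the 30th percentile of Z corresponds to the 70th percentile of S.
So P_{30}(Z) = a·P_{70}(S) + b = (-4)·43 + (-31) = -203.

30th percentile of Z = -203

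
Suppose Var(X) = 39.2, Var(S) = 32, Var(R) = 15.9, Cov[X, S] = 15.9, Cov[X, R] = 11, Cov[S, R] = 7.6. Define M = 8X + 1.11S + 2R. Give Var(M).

Var(M) = 3279.9552

Var(M) = a²·Var(X) + b²·Var(S) + c²·Var(R) + 2ab·Cov[X, S] + 2ac·Cov[X, R] + 2bc·Cov[S, R], with a = 8, b = 1.11, c = 2.
= 2508.8 + 39.4272 + 63.6 + 282.384 + 352 + 33.744
= 3279.9552.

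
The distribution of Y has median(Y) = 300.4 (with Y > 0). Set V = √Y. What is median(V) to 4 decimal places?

√Y is monotone on this domain, so median(V) = √(300.4) ≈ 17.3321.

median(V) = 17.3321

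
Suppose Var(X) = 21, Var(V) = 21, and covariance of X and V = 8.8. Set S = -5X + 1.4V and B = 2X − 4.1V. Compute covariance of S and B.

By bilinearity, covariance of S and B = ac·Var(X) + bd·Var(V) + (ad+bc)·covariance of X and V, with a=-5, b=1.4, c=2, d=-4.1.
ac·Var(X) = (-5)·2·21 = -210
bd·Var(V) = 1.4·(-4.1)·21 = -120.54
(ad+bc)·covariance of X and V = (23.3)·8.8 = 205.04
covariance of S and B = -210 + (-120.54) + 205.04 = -125.5.

covariance of S and B = -125.5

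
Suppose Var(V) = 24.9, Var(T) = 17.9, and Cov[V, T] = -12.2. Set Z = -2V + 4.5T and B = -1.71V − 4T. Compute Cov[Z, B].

Cov[Z, B] = -240.763

By bilinearity, Cov[Z, B] = ac·Var(V) + bd·Var(T) + (ad+bc)·Cov[V, T], with a=-2, b=4.5, c=-1.71, d=-4.
ac·Var(V) = (-2)·(-1.71)·24.9 = 85.158
bd·Var(T) = 4.5·(-4)·17.9 = -322.2
(ad+bc)·Cov[V, T] = (0.305)·(-12.2) = -3.721
Cov[Z, B] = 85.158 + (-322.2) + (-3.721) = -240.763.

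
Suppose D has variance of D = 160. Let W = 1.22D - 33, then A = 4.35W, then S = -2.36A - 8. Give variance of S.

variance of W = 1.22²·160 = 238.144.
variance of A = 4.35²·238.144 = 4506.27984.
variance of S = (-2.36)²·4506.27984 = 25098.176196864.

variance of S = 25098.176196864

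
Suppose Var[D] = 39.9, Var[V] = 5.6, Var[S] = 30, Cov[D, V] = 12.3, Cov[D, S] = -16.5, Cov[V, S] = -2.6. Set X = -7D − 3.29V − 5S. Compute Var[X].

Var[X] = a²·Var[D] + b²·Var[V] + c²·Var[S] + 2ab·Cov[D, V] + 2ac·Cov[D, S] + 2bc·Cov[V, S], with a = -7, b = -3.29, c = -5.
= 1955.1 + 60.61496 + 750 + 566.538 + (-1155) + (-85.54)
= 2091.71296.

Var[X] = 2091.71296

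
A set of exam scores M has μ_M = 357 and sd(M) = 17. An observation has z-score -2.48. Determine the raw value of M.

M = μ_M + z·sd(M) = 357 + (-2.48)·17 = 314.84.

M = 314.84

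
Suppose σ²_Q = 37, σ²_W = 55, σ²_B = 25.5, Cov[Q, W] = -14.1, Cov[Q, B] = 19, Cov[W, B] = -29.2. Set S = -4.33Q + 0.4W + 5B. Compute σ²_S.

σ²_S = 449.3517

σ²_S = a²·σ²_Q + b²·σ²_W + c²·σ²_B + 2ab·Cov[Q, W] + 2ac·Cov[Q, B] + 2bc·Cov[W, B], with a = -4.33, b = 0.4, c = 5.
= 693.7093 + 8.8 + 637.5 + 48.8424 + (-822.7) + (-116.8)
= 449.3517.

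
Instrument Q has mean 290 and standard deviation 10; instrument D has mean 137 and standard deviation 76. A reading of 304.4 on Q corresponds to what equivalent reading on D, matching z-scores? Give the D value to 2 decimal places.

D = 246.44

z = (304.4 − 290)/10 = 1.44.
D = 137 + z·76 = 137 + (304.4 − 290)·76/10 = 246.44.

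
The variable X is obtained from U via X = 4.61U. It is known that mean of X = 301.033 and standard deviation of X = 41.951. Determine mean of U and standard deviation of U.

From X = 4.61U: mean of X = a·mean of U + b, so mean of U = (mean of X − b)/a = (301.033 − 0)/4.61 = 65.3.
standard deviation of X = |a|·standard deviation of U, so standard deviation of U = 41.951/|4.61| = 9.1.

mean of U = 65.3, standard deviation of U = 9.1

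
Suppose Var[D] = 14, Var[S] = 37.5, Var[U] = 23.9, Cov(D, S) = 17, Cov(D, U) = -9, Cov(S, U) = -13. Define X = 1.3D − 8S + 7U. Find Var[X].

Var[X] = a²·Var[D] + b²·Var[S] + c²·Var[U] + 2ab·Cov(D, S) + 2ac·Cov(D, U) + 2bc·Cov(S, U), with a = 1.3, b = -8, c = 7.
= 23.66 + 2400 + 1171.1 + (-353.6) + (-163.8) + 1456
= 4533.36.

Var[X] = 4533.36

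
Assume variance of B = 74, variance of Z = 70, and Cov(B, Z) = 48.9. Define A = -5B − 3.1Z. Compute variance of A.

variance of A = 4038.6

variance of A = a²·variance of B + b²·variance of Z + 2ab·Cov(B, Z) with a = -5, b = -3.1.
= (-5)²·74 + (-3.1)²·70 + 2·(-5)·(-3.1)·48.9
= 1850 + 672.7 + 1515.9 = 4038.6.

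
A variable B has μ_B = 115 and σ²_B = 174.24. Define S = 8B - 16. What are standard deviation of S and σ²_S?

standard deviation of S = 105.6, σ²_S = 11151.36

S = 8B - 16 is linear with a = 8, b = -16.
standard deviation of B = √174.24 = 13.2.
standard deviation of S = |a|·standard deviation of B = |8|·13.2 = 105.6.
σ²_S = a²·σ²_B = 8²·174.24 = 11151.36 (the additive constant -16 does not affect variance).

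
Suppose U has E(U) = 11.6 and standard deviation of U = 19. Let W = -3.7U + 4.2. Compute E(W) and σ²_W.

E(W) = -38.72, σ²_W = 4942.09

W = -3.7U + 4.2 is linear with a = -3.7, b = 4.2.
E(W) = a·E(U) + b = (-3.7)·11.6 + 4.2 = -38.72.
σ²_U = 19² = 361.
σ²_W = a²·σ²_U = (-3.7)²·361 = 4942.09 (the additive constant 4.2 does not affect variance).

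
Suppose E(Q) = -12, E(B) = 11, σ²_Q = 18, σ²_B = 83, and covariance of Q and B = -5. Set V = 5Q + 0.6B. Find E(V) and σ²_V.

E(V) = 5·E(Q) + 0.6·E(B) = 5·(-12) + 0.6·11 = -53.4.
σ²_V = a²·σ²_Q + b²·σ²_B + 2ab·covariance of Q and B with a = 5, b = 0.6.
= 5²·18 + 0.6²·83 + 2·5·0.6·(-5)
= 450 + 29.88 + (-30) = 449.88.

E(V) = -53.4, σ²_V = 449.88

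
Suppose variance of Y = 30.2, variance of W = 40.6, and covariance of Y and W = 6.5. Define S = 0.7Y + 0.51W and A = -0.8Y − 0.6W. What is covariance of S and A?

By bilinearity, covariance of S and A = ac·variance of Y + bd·variance of W + (ad+bc)·covariance of Y and W, with a=0.7, b=0.51, c=-0.8, d=-0.6.
ac·variance of Y = 0.7·(-0.8)·30.2 = -16.912
bd·variance of W = 0.51·(-0.6)·40.6 = -12.4236
(ad+bc)·covariance of Y and W = (-0.828)·6.5 = -5.382
covariance of S and A = -16.912 + (-12.4236) + (-5.382) = -34.7176.

covariance of S and A = -34.7176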